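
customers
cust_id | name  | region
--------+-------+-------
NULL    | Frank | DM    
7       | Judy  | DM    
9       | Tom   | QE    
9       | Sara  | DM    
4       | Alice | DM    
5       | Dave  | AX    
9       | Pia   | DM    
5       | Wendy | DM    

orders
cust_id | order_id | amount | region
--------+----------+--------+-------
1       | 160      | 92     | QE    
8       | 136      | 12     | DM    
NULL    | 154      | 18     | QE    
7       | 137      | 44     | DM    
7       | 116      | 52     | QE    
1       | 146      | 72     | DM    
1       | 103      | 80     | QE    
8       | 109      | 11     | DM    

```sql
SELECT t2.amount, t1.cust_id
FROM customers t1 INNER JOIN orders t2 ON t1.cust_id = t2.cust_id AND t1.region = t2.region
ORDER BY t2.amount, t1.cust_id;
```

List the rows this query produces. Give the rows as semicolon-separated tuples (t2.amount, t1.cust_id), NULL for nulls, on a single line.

INNER JOIN keeps only pairs where the ON condition holds.
Matching on t1.cust_id = t2.cust_id AND t1.region = t2.region. A NULL in a compared column never satisfies the condition.
- t1 row (cust_id=NULL, region=DM): no match → dropped.
- t1 row (cust_id=7, region=DM): matches 1 t2 row(s) → 1 output row(s).
- t1 row (cust_id=9, region=QE): no match → dropped.
- t1 row (cust_id=9, region=DM): no match → dropped.
- t1 row (cust_id=4, region=DM): no match → dropped.
- t1 row (cust_id=5, region=AX): no match → dropped.
- t1 row (cust_id=9, region=DM): no match → dropped.
- t1 row (cust_id=5, region=DM): no match → dropped.
After projecting and ordering:
t2.amount | t1.cust_id
44 | 7

(44, 7)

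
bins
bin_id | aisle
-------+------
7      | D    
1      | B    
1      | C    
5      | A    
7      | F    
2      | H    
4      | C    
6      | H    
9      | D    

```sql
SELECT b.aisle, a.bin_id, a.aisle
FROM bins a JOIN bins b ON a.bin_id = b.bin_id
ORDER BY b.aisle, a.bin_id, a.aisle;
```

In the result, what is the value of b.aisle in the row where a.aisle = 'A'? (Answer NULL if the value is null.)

A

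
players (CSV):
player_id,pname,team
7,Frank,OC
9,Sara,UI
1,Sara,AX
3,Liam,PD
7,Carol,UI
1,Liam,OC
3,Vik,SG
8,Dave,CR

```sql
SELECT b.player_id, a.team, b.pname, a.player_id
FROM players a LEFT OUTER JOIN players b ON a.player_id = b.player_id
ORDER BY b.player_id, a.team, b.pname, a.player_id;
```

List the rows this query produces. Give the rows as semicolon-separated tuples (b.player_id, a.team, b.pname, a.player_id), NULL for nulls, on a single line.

(1, AX, Liam, 1); (1, AX, Sara, 1); (1, OC, Liam, 1); (1, OC, Sara, 1); (3, PD, Liam, 3); (3, PD, Vik, 3); (3, SG, Liam, 3); (3, SG, Vik, 3); (7, OC, Carol, 7); (7, OC, Frank, 7); (7, UI, Carol, 7); (7, UI, Frank, 7); (8, CR, Dave, 8); (9, UI, Sara, 9)

LEFT JOIN keeps every row from `players a`; unmatched rows get NULL for `players b`'s columns.
Matching on a.player_id = b.player_id.
- a (player_id=7) pairs with 2 row(s) of b.
- a (player_id=9) pairs with 1 row(s) of b.
- a (player_id=1) pairs with 2 row(s) of b.
- a (player_id=3) pairs with 2 row(s) of b.
- a (player_id=7) pairs with 2 row(s) of b.
- a (player_id=1) pairs with 2 row(s) of b.
- a (player_id=3) pairs with 2 row(s) of b.
- a (player_id=8) pairs with 1 row(s) of b.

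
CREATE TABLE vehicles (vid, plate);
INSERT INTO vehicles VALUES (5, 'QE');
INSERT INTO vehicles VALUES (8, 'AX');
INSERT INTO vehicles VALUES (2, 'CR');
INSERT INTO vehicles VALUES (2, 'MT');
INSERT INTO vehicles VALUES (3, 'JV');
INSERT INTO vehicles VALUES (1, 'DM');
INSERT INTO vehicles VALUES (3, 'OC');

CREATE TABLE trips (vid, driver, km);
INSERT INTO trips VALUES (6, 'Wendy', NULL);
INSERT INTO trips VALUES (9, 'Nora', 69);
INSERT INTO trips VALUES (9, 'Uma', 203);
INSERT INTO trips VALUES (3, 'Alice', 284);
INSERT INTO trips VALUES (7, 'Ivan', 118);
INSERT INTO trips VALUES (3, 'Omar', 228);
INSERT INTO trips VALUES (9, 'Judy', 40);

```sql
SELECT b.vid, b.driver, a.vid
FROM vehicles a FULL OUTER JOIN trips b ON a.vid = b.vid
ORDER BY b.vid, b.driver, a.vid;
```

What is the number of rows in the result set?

14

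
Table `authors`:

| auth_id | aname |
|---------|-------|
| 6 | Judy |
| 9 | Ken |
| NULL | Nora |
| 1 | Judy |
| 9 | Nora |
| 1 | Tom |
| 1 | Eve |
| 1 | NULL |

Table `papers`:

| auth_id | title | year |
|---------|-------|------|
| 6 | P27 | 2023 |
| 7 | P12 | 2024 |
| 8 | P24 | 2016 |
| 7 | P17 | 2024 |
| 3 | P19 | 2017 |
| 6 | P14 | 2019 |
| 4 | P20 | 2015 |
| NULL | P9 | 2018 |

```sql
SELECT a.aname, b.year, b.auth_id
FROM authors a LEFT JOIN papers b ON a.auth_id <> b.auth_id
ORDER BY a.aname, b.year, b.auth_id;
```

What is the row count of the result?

48

LEFT JOIN keeps every row from `authors`; unmatched rows get NULL for `papers`'s columns.
Matching on a.auth_id <> b.auth_id. A NULL in a compared column never satisfies the condition.
- a row (auth_id=6): matches 5 b row(s) → 5 output row(s).
- a row (auth_id=9): matches 7 b row(s) → 7 output row(s).
- a row (auth_id=NULL): no match → kept, b columns NULL.
- a row (auth_id=1): matches 7 b row(s) → 7 output row(s).
- a row (auth_id=9): matches 7 b row(s) → 7 output row(s).
- a row (auth_id=1): matches 7 b row(s) → 7 output row(s).
- a row (auth_id=1): matches 7 b row(s) → 7 output row(s).
- a row (auth_id=1): matches 7 b row(s) → 7 output row(s).
Total: 47 matched + 1 padded = 48 rows.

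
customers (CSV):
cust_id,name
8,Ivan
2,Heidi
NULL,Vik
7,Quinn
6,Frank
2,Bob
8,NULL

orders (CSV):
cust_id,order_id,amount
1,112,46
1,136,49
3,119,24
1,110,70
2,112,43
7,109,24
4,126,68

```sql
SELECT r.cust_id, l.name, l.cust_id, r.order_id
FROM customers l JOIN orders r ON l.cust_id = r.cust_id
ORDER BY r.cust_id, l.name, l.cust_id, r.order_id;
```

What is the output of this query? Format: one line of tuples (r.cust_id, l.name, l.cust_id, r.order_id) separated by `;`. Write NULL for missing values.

INNER JOIN keeps only pairs where the ON condition holds.
Matching on l.cust_id = r.cust_id. A NULL in a compared column never satisfies the condition.
Matched pairs: 3.

(2, Bob, 2, 112); (2, Heidi, 2, 112); (7, Quinn, 7, 109)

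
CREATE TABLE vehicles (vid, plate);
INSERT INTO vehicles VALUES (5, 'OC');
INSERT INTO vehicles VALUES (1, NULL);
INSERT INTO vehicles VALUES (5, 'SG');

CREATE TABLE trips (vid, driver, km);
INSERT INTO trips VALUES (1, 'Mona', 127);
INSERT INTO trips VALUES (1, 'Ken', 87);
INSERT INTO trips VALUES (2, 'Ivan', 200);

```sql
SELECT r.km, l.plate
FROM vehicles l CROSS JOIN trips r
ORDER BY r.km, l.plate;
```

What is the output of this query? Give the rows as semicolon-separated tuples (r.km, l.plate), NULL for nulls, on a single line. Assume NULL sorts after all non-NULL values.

CROSS JOIN pairs every row of `vehicles` with every row of `trips`: 3 × 3 = 9 rows.
After projecting and ordering:
r.km | l.plate
87 | OC
87 | SG
87 | NULL
127 | OC
127 | SG
127 | NULL
200 | OC
200 | SG
200 | NULL

(87, OC); (87, SG); (87, NULL); (127, OC); (127, SG); (127, NULL); (200, OC); (200, SG); (200, NULL)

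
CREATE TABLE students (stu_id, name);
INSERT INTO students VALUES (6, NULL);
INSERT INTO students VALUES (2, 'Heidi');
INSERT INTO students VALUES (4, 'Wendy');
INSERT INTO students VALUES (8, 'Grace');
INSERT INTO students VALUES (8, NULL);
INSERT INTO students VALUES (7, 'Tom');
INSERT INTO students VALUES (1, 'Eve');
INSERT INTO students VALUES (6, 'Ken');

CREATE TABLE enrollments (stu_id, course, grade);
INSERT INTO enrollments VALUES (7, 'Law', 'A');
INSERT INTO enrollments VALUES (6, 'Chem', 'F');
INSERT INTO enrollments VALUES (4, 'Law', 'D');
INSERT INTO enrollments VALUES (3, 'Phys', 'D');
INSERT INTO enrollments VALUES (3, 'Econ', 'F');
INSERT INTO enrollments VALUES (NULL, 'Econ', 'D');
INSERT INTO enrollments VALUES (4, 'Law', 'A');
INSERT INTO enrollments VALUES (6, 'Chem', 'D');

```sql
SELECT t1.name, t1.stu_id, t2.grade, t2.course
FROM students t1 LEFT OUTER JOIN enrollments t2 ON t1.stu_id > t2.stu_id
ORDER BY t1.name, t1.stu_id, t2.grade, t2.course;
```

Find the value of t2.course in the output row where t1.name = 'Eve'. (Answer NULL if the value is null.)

LEFT JOIN keeps every row from `students`; unmatched rows get NULL for `enrollments`'s columns.
Matching on t1.stu_id > t2.stu_id. A NULL in a compared column never satisfies the condition.
- t1 (stu_id=6) pairs with 4 row(s) of t2.
- t1 (stu_id=2) has no partner → padded with NULL.
- t1 (stu_id=4) pairs with 2 row(s) of t2.
- t1 (stu_id=8) pairs with 7 row(s) of t2.
- t1 (stu_id=8) pairs with 7 row(s) of t2.
- t1 (stu_id=7) pairs with 6 row(s) of t2.
- t1 (stu_id=1) has no partner → padded with NULL.
- t1 (stu_id=6) pairs with 4 row(s) of t2.

NULL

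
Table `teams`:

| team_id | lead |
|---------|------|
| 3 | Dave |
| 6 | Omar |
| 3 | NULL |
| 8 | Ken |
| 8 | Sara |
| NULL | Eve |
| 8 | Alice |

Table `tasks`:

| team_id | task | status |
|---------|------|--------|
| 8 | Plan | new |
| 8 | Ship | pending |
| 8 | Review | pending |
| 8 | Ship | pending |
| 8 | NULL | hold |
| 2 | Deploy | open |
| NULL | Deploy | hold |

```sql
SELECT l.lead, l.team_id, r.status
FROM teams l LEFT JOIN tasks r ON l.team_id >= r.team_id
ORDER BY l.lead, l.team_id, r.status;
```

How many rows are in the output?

22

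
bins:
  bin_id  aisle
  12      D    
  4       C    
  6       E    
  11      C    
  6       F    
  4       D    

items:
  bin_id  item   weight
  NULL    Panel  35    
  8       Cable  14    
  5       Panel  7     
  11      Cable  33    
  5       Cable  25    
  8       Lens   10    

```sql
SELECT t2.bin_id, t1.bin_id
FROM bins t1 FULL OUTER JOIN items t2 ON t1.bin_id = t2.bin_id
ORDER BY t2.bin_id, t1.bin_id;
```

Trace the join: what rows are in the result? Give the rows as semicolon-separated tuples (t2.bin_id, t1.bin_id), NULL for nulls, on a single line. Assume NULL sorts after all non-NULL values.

FULL OUTER JOIN keeps every row from both sides; unmatched rows get NULL for the other side's columns.
Matching on t1.bin_id = t2.bin_id. A NULL in a compared column never satisfies the condition.
- t1 row (bin_id=12): no match → kept, t2 columns NULL.
- t1 row (bin_id=4): no match → kept, t2 columns NULL.
- t1 row (bin_id=6): no match → kept, t2 columns NULL.
- t1 row (bin_id=11): matches 1 t2 row(s) → 1 output row(s).
- t1 row (bin_id=6): no match → kept, t2 columns NULL.
- t1 row (bin_id=4): no match → kept, t2 columns NULL.
- 5 row(s) from t2 found no t1 partner → padded with NULL.

(5, NULL); (5, NULL); (8, NULL); (8, NULL); (11, 11); (NULL, 4); (NULL, 4); (NULL, 6); (NULL, 6); (NULL, 12); (NULL, NULL)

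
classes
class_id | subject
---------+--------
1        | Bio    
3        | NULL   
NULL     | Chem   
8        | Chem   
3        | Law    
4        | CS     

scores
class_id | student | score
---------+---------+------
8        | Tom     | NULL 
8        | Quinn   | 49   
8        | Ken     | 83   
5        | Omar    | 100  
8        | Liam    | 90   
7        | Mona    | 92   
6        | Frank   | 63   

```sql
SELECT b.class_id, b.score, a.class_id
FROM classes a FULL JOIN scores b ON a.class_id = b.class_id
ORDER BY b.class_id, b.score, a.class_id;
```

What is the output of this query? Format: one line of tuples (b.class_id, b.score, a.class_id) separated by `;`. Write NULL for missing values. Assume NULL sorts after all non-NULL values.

FULL OUTER JOIN keeps every row from both sides; unmatched rows get NULL for the other side's columns.
Matching on a.class_id = b.class_id. A NULL in a compared column never satisfies the condition.
- a row (class_id=1): no match → kept, b columns NULL.
- a row (class_id=3): no match → kept, b columns NULL.
- a row (class_id=NULL): no match → kept, b columns NULL.
- a row (class_id=8): matches 4 b row(s) → 4 output row(s).
- a row (class_id=3): no match → kept, b columns NULL.
- a row (class_id=4): no match → kept, b columns NULL.
- plus 3 unmatched b row(s), each kept with NULL a columns.

(5, 100, NULL); (6, 63, NULL); (7, 92, NULL); (8, 49, 8); (8, 83, 8); (8, 90, 8); (8, NULL, 8); (NULL, NULL, 1); (NULL, NULL, 3); (NULL, NULL, 3); (NULL, NULL, 4); (NULL, NULL, NULL)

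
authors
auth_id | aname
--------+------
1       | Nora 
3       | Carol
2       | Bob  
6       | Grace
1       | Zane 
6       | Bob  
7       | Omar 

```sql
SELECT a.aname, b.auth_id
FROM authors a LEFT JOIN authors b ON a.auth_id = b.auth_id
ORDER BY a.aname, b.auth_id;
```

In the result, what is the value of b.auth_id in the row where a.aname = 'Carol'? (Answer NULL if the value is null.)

3

LEFT JOIN keeps every row from `authors a`; unmatched rows get NULL for `authors b`'s columns.
Matching on a.auth_id = b.auth_id.
- a (auth_id=1) pairs with 2 row(s) of b.
- a (auth_id=3) pairs with 1 row(s) of b.
- a (auth_id=2) pairs with 1 row(s) of b.
- a (auth_id=6) pairs with 2 row(s) of b.
- a (auth_id=1) pairs with 2 row(s) of b.
- a (auth_id=6) pairs with 2 row(s) of b.
- a (auth_id=7) pairs with 1 row(s) of b.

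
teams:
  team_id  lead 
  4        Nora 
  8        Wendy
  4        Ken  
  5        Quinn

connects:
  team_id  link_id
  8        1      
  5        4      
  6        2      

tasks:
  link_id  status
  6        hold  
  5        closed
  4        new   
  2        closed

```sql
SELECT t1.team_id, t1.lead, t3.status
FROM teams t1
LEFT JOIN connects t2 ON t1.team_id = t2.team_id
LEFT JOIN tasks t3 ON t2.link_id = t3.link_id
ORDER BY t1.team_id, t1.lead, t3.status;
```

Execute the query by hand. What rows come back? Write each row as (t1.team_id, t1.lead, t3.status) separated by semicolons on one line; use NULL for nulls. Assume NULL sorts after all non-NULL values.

Evaluate left to right. First `teams t1 LEFT JOIN connects t2` on team_id: 4 row(s).
Then LEFT JOIN `tasks t3` on link_id: each of those 4 rows is kept; rows whose t2.link_id has no match in t3 get NULL for t3's columns.

(4, Ken, NULL); (4, Nora, NULL); (5, Quinn, new); (8, Wendy, NULL)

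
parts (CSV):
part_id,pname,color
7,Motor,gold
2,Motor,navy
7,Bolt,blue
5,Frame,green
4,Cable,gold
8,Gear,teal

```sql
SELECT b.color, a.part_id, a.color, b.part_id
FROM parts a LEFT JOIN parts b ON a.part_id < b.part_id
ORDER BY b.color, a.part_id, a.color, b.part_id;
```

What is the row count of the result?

15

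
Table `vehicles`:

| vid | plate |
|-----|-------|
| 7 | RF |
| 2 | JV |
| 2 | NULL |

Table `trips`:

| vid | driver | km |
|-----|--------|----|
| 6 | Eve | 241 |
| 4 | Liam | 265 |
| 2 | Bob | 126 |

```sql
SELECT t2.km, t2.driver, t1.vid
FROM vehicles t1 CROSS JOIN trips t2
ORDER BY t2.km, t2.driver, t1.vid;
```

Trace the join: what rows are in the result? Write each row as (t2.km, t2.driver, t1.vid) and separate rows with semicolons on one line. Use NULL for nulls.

(126, Bob, 2); (126, Bob, 2); (126, Bob, 7); (241, Eve, 2); (241, Eve, 2); (241, Eve, 7); (265, Liam, 2); (265, Liam, 2); (265, Liam, 7)

CROSS JOIN pairs every row of `vehicles` with every row of `trips`: 3 × 3 = 9 rows.
After projecting and ordering:
t2.km | t2.driver | t1.vid
126 | Bob | 2
126 | Bob | 2
126 | Bob | 7
241 | Eve | 2
241 | Eve | 2
241 | Eve | 7
265 | Liam | 2
265 | Liam | 2
265 | Liam | 7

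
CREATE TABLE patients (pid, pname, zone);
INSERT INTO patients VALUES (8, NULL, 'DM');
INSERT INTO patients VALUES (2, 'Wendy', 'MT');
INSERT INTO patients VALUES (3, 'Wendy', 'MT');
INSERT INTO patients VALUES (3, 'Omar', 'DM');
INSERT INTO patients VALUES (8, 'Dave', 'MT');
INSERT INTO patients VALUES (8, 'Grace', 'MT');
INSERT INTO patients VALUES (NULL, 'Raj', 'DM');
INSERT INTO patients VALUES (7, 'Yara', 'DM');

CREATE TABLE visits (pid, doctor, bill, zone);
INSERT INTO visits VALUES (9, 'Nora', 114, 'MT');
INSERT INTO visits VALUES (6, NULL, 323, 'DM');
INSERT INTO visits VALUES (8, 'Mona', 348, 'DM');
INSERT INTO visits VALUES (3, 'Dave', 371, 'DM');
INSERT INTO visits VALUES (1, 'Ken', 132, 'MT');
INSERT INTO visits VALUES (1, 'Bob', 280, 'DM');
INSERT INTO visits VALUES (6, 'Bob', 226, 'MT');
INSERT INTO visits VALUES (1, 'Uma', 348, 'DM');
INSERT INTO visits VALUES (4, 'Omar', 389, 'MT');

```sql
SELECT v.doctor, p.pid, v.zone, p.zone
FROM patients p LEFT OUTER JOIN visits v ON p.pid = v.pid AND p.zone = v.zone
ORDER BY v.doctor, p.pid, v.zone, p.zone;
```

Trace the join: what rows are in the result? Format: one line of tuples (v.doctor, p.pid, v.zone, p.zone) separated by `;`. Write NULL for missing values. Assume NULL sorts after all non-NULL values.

LEFT JOIN keeps every row from `patients`; unmatched rows get NULL for `visits`'s columns.
Matching on p.pid = v.pid AND p.zone = v.zone. A NULL in a compared column never satisfies the condition.
Matched pairs: 2; unmatched p rows kept: 6.

(Dave, 3, DM, DM); (Mona, 8, DM, DM); (NULL, 2, NULL, MT); (NULL, 3, NULL, MT); (NULL, 7, NULL, DM); (NULL, 8, NULL, MT); (NULL, 8, NULL, MT); (NULL, NULL, NULL, DM)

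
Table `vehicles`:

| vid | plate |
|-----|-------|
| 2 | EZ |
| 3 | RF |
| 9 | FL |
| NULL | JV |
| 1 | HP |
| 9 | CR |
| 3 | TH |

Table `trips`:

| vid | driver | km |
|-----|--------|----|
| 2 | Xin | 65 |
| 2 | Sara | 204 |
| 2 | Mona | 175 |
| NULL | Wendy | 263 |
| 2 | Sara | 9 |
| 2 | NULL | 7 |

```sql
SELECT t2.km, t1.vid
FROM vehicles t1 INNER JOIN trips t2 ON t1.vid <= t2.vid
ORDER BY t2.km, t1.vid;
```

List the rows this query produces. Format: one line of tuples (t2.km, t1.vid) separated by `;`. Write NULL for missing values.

(7, 1); (7, 2); (9, 1); (9, 2); (65, 1); (65, 2); (175, 1); (175, 2); (204, 1); (204, 2)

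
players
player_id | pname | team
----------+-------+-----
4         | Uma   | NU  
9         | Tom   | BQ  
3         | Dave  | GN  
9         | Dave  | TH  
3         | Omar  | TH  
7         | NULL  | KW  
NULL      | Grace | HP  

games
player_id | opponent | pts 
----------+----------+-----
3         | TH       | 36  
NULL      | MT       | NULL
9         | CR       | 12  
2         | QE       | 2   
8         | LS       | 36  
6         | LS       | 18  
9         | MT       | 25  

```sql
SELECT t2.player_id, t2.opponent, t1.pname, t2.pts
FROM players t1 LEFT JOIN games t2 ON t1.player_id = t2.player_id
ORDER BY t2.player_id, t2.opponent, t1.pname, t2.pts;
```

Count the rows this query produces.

LEFT JOIN keeps every row from `players`; unmatched rows get NULL for `games`'s columns.
Matching on t1.player_id = t2.player_id. A NULL in a compared column never satisfies the condition.
- t1[0] player_id=4 → no match; kept with NULLs on the t2 side.
- t1[1] player_id=9 → 2 match(es) in t2 → 2 row(s).
- t1[2] player_id=3 → 1 match(es) in t2 → 1 row(s).
- t1[3] player_id=9 → 2 match(es) in t2 → 2 row(s).
- t1[4] player_id=3 → 1 match(es) in t2 → 1 row(s).
- t1[5] player_id=7 → no match; kept with NULLs on the t2 side.
- t1[6] player_id=NULL → no match; kept with NULLs on the t2 side.
Total: 6 matched + 3 padded = 9 rows.

9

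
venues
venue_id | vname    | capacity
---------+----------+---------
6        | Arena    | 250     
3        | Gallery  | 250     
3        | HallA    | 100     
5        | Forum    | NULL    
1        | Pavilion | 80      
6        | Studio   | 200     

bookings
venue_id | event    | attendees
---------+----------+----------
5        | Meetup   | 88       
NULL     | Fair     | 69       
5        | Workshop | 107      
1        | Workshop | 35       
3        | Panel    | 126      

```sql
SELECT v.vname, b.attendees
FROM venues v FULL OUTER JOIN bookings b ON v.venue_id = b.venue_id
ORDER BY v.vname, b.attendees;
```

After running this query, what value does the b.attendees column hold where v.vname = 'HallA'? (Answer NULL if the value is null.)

FULL OUTER JOIN keeps every row from both sides; unmatched rows get NULL for the other side's columns.
Matching on v.venue_id = b.venue_id. A NULL in a compared column never satisfies the condition.
Matched pairs: 5; unmatched v rows kept: 2; unmatched b rows kept: 1.

126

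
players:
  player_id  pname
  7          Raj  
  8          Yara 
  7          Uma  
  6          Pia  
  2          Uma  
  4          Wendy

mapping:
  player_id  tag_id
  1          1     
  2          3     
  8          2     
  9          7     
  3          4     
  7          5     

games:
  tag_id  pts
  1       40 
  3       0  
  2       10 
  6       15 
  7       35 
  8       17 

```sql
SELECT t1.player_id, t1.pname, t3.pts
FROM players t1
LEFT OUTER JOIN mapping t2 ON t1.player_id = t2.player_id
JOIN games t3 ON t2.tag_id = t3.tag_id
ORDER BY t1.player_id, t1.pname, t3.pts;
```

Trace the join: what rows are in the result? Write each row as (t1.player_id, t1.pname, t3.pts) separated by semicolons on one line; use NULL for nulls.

(2, Uma, 0); (8, Yara, 10)

Evaluate left to right. First `players t1 LEFT JOIN mapping t2` on player_id: 6 row(s).
Then INNER JOIN `games t3` on tag_id: keep only rows whose t2.tag_id appears in t3.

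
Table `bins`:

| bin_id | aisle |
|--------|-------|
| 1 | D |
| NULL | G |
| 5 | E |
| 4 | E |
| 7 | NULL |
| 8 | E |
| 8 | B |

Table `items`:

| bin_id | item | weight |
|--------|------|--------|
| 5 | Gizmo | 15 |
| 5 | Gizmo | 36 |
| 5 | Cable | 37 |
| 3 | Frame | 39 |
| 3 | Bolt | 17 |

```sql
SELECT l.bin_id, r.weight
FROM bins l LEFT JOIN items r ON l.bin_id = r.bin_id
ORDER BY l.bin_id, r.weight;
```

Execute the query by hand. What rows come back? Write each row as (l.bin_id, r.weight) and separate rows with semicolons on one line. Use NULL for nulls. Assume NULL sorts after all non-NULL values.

LEFT JOIN keeps every row from `bins`; unmatched rows get NULL for `items`'s columns.
Matching on l.bin_id = r.bin_id. A NULL in a compared column never satisfies the condition.
- l[0] bin_id=1 → no match; kept with NULLs on the r side.
- l[1] bin_id=NULL → no match; kept with NULLs on the r side.
- l[2] bin_id=5 → 3 match(es) in r → 3 row(s).
- l[3] bin_id=4 → no match; kept with NULLs on the r side.
- l[4] bin_id=7 → no match; kept with NULLs on the r side.
- l[5] bin_id=8 → no match; kept with NULLs on the r side.
- l[6] bin_id=8 → no match; kept with NULLs on the r side.
After projecting and ordering:
l.bin_id | r.weight
1 | NULL
4 | NULL
5 | 15
5 | 36
5 | 37
7 | NULL
8 | NULL
8 | NULL
NULL | NULL

(1, NULL); (4, NULL); (5, 15); (5, 36); (5, 37); (7, NULL); (8, NULL); (8, NULL); (NULL, NULL)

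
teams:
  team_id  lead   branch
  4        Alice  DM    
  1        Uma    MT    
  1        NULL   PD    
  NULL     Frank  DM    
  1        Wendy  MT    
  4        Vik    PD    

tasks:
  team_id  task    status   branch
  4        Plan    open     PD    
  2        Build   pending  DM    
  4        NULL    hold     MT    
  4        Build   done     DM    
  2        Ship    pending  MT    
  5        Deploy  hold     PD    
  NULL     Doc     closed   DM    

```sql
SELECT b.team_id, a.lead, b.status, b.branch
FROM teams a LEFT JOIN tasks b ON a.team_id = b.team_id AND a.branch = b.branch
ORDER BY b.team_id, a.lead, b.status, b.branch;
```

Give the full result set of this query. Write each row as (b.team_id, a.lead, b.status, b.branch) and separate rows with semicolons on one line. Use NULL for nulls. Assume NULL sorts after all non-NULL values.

(4, Alice, done, DM); (4, Vik, open, PD); (NULL, Frank, NULL, NULL); (NULL, Uma, NULL, NULL); (NULL, Wendy, NULL, NULL); (NULL, NULL, NULL, NULL)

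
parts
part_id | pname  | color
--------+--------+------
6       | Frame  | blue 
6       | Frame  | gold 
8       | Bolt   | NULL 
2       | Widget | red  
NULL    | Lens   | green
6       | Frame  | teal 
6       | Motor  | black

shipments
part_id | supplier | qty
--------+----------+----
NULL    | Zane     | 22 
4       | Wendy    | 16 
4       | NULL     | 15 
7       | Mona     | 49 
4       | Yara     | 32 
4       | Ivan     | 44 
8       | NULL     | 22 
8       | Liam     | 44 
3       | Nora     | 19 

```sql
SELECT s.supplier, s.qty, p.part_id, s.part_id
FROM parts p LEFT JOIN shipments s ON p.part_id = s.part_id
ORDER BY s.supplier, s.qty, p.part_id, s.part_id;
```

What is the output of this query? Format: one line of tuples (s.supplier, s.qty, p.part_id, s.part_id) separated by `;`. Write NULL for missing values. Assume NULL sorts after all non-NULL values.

LEFT JOIN keeps every row from `parts`; unmatched rows get NULL for `shipments`'s columns.
Matching on p.part_id = s.part_id. A NULL in a compared column never satisfies the condition.
Matched pairs: 2; unmatched p rows kept: 6.

(Liam, 44, 8, 8); (NULL, 22, 8, 8); (NULL, NULL, 2, NULL); (NULL, NULL, 6, NULL); (NULL, NULL, 6, NULL); (NULL, NULL, 6, NULL); (NULL, NULL, 6, NULL); (NULL, NULL, NULL, NULL)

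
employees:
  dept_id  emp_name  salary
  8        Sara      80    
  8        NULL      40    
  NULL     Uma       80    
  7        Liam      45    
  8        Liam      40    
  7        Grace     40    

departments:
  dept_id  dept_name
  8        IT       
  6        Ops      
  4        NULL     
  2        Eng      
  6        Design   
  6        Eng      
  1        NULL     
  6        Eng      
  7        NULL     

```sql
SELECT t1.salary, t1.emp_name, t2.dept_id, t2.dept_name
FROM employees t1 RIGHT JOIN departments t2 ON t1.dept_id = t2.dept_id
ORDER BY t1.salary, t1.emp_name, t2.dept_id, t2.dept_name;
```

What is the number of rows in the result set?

RIGHT JOIN keeps every row from `departments`; unmatched rows get NULL for `employees`'s columns.
Matching on t1.dept_id = t2.dept_id. A NULL in a compared column never satisfies the condition.
- t1 row (dept_id=8): matches 1 t2 row(s) → 1 output row(s).
- t1 row (dept_id=8): matches 1 t2 row(s) → 1 output row(s).
- t1 row (dept_id=NULL): no match.
- t1 row (dept_id=7): matches 1 t2 row(s) → 1 output row(s).
- t1 row (dept_id=8): matches 1 t2 row(s) → 1 output row(s).
- t1 row (dept_id=7): matches 1 t2 row(s) → 1 output row(s).
- plus 7 unmatched t2 row(s), each kept with NULL t1 columns.
Total: 5 matched + 7 padded = 12 rows.

12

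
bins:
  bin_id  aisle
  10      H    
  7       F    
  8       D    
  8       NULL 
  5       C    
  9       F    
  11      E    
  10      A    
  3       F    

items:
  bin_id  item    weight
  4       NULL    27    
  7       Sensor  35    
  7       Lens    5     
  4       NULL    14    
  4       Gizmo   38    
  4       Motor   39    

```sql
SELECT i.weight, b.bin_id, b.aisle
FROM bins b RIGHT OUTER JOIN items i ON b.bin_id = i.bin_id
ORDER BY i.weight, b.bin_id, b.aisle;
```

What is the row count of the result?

RIGHT JOIN keeps every row from `items`; unmatched rows get NULL for `bins`'s columns.
Matching on b.bin_id = i.bin_id.
Matched pairs: 2; unmatched i rows kept: 4.
Total: 2 matched + 4 padded = 6 rows.

6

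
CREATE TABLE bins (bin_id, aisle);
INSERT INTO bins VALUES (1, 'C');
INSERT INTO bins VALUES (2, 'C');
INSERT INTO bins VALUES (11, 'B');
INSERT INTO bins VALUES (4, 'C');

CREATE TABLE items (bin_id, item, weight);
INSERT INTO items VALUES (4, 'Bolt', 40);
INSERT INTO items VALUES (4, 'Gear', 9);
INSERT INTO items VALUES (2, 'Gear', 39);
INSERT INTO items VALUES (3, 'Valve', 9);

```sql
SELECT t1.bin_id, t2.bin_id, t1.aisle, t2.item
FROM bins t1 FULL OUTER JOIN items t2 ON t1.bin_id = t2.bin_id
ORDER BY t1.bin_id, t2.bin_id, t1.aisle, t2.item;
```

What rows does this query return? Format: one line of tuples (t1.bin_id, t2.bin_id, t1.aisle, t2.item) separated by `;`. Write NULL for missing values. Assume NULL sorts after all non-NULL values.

(1, NULL, C, NULL); (2, 2, C, Gear); (4, 4, C, Bolt); (4, 4, C, Gear); (11, NULL, B, NULL); (NULL, 3, NULL, Valve)

FULL OUTER JOIN keeps every row from both sides; unmatched rows get NULL for the other side's columns.
Matching on t1.bin_id = t2.bin_id.
Matched pairs: 3; unmatched t1 rows kept: 2; unmatched t2 rows kept: 1.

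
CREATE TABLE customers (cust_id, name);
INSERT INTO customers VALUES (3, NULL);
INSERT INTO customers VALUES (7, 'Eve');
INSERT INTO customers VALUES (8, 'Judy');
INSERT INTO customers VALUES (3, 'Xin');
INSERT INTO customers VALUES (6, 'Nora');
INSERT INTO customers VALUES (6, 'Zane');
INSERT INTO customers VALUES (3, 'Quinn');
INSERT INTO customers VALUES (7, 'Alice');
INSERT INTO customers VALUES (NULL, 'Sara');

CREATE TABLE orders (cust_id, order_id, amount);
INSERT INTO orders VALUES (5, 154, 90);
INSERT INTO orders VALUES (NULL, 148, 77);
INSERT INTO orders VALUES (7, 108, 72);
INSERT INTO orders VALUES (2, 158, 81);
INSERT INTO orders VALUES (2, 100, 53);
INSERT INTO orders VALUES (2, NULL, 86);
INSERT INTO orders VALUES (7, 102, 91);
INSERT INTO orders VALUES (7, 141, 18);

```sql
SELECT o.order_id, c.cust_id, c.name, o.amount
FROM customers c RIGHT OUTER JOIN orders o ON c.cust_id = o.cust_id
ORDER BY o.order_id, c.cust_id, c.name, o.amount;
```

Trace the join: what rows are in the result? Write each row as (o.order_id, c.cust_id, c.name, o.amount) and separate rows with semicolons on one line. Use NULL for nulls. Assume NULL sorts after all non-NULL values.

RIGHT JOIN keeps every row from `orders`; unmatched rows get NULL for `customers`'s columns.
Matching on c.cust_id = o.cust_id. A NULL in a compared column never satisfies the condition.
- c row (cust_id=3): no match.
- c row (cust_id=7): matches 3 o row(s) → 3 output row(s).
- c row (cust_id=8): no match.
- c row (cust_id=3): no match.
- c row (cust_id=6): no match.
- c row (cust_id=6): no match.
- c row (cust_id=3): no match.
- c row (cust_id=7): matches 3 o row(s) → 3 output row(s).
- c row (cust_id=NULL): no match.
- 5 row(s) from o found no c partner → padded with NULL.

(100, NULL, NULL, 53); (102, 7, Alice, 91); (102, 7, Eve, 91); (108, 7, Alice, 72); (108, 7, Eve, 72); (141, 7, Alice, 18); (141, 7, Eve, 18); (148, NULL, NULL, 77); (154, NULL, NULL, 90); (158, NULL, NULL, 81); (NULL, NULL, NULL, 86)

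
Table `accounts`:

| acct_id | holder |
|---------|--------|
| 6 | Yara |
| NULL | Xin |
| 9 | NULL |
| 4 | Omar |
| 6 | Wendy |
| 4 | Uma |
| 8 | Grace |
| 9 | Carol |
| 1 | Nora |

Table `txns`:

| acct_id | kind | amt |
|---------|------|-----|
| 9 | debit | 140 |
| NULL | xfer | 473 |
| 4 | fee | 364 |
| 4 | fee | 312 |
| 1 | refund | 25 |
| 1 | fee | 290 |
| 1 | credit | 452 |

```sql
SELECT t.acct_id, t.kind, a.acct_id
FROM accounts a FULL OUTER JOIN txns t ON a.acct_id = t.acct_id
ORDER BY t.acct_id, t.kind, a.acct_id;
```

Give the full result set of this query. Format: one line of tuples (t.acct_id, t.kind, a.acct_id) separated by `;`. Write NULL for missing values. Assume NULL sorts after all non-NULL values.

(1, credit, 1); (1, fee, 1); (1, refund, 1); (4, fee, 4); (4, fee, 4); (4, fee, 4); (4, fee, 4); (9, debit, 9); (9, debit, 9); (NULL, xfer, NULL); (NULL, NULL, 6); (NULL, NULL, 6); (NULL, NULL, 8); (NULL, NULL, NULL)

FULL OUTER JOIN keeps every row from both sides; unmatched rows get NULL for the other side's columns.
Matching on a.acct_id = t.acct_id. A NULL in a compared column never satisfies the condition.
- a row (acct_id=6): no match → kept, t columns NULL.
- a row (acct_id=NULL): no match → kept, t columns NULL.
- a row (acct_id=9): matches 1 t row(s) → 1 output row(s).
- a row (acct_id=4): matches 2 t row(s) → 2 output row(s).
- a row (acct_id=6): no match → kept, t columns NULL.
- a row (acct_id=4): matches 2 t row(s) → 2 output row(s).
- a row (acct_id=8): no match → kept, t columns NULL.
- a row (acct_id=9): matches 1 t row(s) → 1 output row(s).
- a row (acct_id=1): matches 3 t row(s) → 3 output row(s).
- plus 1 unmatched t row(s), each kept with NULL a columns.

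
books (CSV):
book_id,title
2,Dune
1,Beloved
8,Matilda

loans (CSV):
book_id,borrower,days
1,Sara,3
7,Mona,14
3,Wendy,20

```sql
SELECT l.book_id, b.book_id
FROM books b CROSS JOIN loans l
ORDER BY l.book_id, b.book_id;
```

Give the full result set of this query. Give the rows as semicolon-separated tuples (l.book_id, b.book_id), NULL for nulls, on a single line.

(1, 1); (1, 2); (1, 8); (3, 1); (3, 2); (3, 8); (7, 1); (7, 2); (7, 8)

CROSS JOIN pairs every row of `books` with every row of `loans`: 3 × 3 = 9 rows.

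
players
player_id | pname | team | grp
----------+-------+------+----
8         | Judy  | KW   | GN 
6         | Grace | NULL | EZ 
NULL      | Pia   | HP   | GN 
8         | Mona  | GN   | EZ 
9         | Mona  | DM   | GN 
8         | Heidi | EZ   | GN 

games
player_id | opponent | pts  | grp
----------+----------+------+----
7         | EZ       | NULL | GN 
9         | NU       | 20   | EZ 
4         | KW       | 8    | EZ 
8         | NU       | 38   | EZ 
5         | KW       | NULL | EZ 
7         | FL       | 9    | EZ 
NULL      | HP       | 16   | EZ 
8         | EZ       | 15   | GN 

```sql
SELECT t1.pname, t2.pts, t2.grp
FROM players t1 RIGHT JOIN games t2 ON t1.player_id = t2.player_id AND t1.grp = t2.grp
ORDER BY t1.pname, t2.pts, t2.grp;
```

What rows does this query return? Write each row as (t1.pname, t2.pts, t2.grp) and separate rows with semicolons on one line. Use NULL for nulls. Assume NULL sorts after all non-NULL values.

RIGHT JOIN keeps every row from `games`; unmatched rows get NULL for `players`'s columns.
Matching on t1.player_id = t2.player_id AND t1.grp = t2.grp. A NULL in a compared column never satisfies the condition.
- t1[0] player_id=8, grp=GN → 1 match(es) in t2 → 1 row(s).
- t1[1] player_id=6, grp=EZ → no match.
- t1[2] player_id=NULL, grp=GN → no match.
- t1[3] player_id=8, grp=EZ → 1 match(es) in t2 → 1 row(s).
- t1[4] player_id=9, grp=GN → no match.
- t1[5] player_id=8, grp=GN → 1 match(es) in t2 → 1 row(s).
- 6 t2 row(s) had no t1 match → kept, t1 columns NULL.
After projecting and ordering:
t1.pname | t2.pts | t2.grp
Heidi | 15 | GN
Judy | 15 | GN
Mona | 38 | EZ
NULL | 8 | EZ
NULL | 9 | EZ
NULL | 16 | EZ
NULL | 20 | EZ
NULL | NULL | EZ
NULL | NULL | GN

(Heidi, 15, GN); (Judy, 15, GN); (Mona, 38, EZ); (NULL, 8, EZ); (NULL, 9, EZ); (NULL, 16, EZ); (NULL, 20, EZ); (NULL, NULL, EZ); (NULL, NULL, GN)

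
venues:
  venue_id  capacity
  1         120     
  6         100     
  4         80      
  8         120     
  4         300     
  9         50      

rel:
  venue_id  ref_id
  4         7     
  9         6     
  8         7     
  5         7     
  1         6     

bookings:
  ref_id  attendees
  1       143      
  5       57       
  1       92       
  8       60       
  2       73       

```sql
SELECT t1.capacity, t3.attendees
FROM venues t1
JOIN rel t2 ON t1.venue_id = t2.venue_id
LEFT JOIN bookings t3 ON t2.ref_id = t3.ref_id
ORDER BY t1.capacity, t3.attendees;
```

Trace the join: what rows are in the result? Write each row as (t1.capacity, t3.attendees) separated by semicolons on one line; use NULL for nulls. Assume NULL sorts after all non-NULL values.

(50, NULL); (80, NULL); (120, NULL); (120, NULL); (300, NULL)

Joins associate left-to-right: venues INNER JOIN rel on venue_id gives 5 intermediate row(s).
Then LEFT JOIN `bookings t3` on ref_id: each of those 5 rows is kept; rows whose t2.ref_id has no match in t3 get NULL for t3's columns.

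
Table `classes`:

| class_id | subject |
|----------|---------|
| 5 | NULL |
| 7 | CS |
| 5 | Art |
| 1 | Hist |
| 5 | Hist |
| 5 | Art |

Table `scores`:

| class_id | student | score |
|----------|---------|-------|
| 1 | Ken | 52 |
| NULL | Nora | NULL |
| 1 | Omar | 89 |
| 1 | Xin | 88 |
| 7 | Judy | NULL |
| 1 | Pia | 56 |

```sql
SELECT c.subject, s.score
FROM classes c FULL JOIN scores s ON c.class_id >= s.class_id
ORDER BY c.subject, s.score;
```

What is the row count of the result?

26

FULL OUTER JOIN keeps every row from both sides; unmatched rows get NULL for the other side's columns.
Matching on c.class_id >= s.class_id. A NULL in a compared column never satisfies the condition.
Matched pairs: 25; unmatched c rows kept: 0; unmatched s rows kept: 1.
Total: 25 matched + 1 padded = 26 rows.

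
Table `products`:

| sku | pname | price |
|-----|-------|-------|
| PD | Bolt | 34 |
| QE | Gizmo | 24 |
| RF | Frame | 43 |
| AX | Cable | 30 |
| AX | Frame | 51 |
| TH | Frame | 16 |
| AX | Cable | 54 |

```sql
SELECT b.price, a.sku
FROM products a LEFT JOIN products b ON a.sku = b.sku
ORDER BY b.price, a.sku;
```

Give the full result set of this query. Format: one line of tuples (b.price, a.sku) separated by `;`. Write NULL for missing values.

(16, TH); (24, QE); (30, AX); (30, AX); (30, AX); (34, PD); (43, RF); (51, AX); (51, AX); (51, AX); (54, AX); (54, AX); (54, AX)

LEFT JOIN keeps every row from `products a`; unmatched rows get NULL for `products b`'s columns.
Matching on a.sku = b.sku.
- sku=PD: 1 matching b row(s), so 1 row(s) emitted.
- sku=QE: 1 matching b row(s), so 1 row(s) emitted.
- sku=RF: 1 matching b row(s), so 1 row(s) emitted.
- sku=AX: 3 matching b row(s), so 3 row(s) emitted.
- sku=AX: 3 matching b row(s), so 3 row(s) emitted.
- sku=TH: 1 matching b row(s), so 1 row(s) emitted.
- sku=AX: 3 matching b row(s), so 3 row(s) emitted.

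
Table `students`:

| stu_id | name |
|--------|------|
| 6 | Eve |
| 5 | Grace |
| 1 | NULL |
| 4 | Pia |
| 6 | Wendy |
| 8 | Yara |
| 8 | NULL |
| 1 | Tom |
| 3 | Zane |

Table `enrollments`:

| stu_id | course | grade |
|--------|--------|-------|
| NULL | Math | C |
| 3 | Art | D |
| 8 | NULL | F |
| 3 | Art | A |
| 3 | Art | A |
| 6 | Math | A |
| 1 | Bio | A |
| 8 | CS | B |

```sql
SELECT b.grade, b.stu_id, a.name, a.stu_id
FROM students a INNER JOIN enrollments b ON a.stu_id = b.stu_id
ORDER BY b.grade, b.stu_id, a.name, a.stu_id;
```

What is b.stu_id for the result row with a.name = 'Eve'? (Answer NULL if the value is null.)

6

INNER JOIN keeps only pairs where the ON condition holds.
Matching on a.stu_id = b.stu_id. A NULL in a compared column never satisfies the condition.
- a row (stu_id=6): matches 1 b row(s) → 1 output row(s).
- a row (stu_id=5): no match → dropped.
- a row (stu_id=1): matches 1 b row(s) → 1 output row(s).
- a row (stu_id=4): no match → dropped.
- a row (stu_id=6): matches 1 b row(s) → 1 output row(s).
- a row (stu_id=8): matches 2 b row(s) → 2 output row(s).
- a row (stu_id=8): matches 2 b row(s) → 2 output row(s).
- a row (stu_id=1): matches 1 b row(s) → 1 output row(s).
- a row (stu_id=3): matches 3 b row(s) → 3 output row(s).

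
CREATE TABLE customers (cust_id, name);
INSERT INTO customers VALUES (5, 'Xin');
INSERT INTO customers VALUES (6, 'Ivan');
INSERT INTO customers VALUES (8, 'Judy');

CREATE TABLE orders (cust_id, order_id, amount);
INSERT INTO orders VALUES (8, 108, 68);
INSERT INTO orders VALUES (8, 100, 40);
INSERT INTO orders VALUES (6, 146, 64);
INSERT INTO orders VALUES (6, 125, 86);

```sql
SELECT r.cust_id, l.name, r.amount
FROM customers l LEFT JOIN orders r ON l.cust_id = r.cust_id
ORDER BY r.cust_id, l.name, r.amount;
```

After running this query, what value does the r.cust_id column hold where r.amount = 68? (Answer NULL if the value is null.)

LEFT JOIN keeps every row from `customers`; unmatched rows get NULL for `orders`'s columns.
Matching on l.cust_id = r.cust_id.
- l (cust_id=5) has no partner → padded with NULL.
- l (cust_id=6) pairs with 2 row(s) of r.
- l (cust_id=8) pairs with 2 row(s) of r.

8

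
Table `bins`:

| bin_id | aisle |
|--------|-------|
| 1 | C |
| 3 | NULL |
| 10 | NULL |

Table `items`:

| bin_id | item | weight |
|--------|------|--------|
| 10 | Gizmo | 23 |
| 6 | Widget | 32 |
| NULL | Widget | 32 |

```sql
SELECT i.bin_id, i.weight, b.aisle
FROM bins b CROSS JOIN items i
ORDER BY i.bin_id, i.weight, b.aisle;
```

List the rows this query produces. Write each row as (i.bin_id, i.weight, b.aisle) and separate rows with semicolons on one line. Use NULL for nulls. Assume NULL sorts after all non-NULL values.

(6, 32, C); (6, 32, NULL); (6, 32, NULL); (10, 23, C); (10, 23, NULL); (10, 23, NULL); (NULL, 32, C); (NULL, 32, NULL); (NULL, 32, NULL)

CROSS JOIN pairs every row of `bins` with every row of `items`: 3 × 3 = 9 rows.
After projecting and ordering:
i.bin_id | i.weight | b.aisle
6 | 32 | C
6 | 32 | NULL
6 | 32 | NULL
10 | 23 | C
10 | 23 | NULL
10 | 23 | NULL
NULL | 32 | C
NULL | 32 | NULL
NULL | 32 | NULL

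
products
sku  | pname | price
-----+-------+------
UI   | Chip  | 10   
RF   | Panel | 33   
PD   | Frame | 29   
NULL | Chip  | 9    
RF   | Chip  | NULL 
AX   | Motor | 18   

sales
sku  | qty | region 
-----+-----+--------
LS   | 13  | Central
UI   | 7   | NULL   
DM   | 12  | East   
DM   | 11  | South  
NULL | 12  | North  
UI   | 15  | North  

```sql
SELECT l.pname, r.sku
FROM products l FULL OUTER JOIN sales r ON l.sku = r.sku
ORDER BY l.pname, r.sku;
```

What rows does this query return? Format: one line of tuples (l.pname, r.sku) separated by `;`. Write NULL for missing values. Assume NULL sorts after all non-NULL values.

(Chip, UI); (Chip, UI); (Chip, NULL); (Chip, NULL); (Frame, NULL); (Motor, NULL); (Panel, NULL); (NULL, DM); (NULL, DM); (NULL, LS); (NULL, NULL)

FULL OUTER JOIN keeps every row from both sides; unmatched rows get NULL for the other side's columns.
Matching on l.sku = r.sku. A NULL in a compared column never satisfies the condition.
- sku=UI: 2 matching r row(s), so 2 row(s) emitted.
- sku=RF: no r row matches, row kept with r columns NULL.
- sku=PD: no r row matches, row kept with r columns NULL.
- sku=NULL: no r row matches, row kept with r columns NULL.
- sku=RF: no r row matches, row kept with r columns NULL.
- sku=AX: no r row matches, row kept with r columns NULL.
- 4 row(s) from r found no l partner → padded with NULL.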